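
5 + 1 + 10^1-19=-3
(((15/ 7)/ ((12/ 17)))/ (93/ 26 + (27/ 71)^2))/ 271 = 5570305/ 1850587998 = 0.00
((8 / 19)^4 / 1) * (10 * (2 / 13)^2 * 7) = 1146880 / 22024249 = 0.05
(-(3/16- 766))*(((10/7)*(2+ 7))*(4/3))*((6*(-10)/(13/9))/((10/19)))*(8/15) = -50286312/91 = -552596.84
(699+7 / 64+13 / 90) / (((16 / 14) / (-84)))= -98678699 / 1920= -51395.16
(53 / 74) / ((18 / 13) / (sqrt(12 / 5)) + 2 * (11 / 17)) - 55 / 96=73736729 / 151958112 - 597363 * sqrt(15) / 3165794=-0.25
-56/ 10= -28/ 5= -5.60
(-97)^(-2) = 1/9409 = 0.00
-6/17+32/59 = 190/1003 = 0.19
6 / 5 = 1.20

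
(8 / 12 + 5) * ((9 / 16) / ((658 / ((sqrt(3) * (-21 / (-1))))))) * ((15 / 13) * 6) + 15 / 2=6885 * sqrt(3) / 9776 + 15 / 2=8.72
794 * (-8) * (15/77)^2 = -1429200/5929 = -241.05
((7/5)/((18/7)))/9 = 49/810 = 0.06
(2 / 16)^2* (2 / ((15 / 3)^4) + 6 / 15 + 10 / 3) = 0.06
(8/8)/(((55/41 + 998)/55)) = 2255/40973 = 0.06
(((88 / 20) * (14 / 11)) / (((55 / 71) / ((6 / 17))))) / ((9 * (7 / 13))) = 7384 / 14025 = 0.53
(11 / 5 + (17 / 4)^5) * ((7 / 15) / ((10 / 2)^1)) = 16591281 / 128000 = 129.62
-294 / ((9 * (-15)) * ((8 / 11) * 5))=539 / 900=0.60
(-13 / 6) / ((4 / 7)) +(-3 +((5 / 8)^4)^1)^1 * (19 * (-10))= 3300659 / 6144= 537.22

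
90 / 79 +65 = 5225 / 79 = 66.14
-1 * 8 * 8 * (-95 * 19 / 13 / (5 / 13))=23104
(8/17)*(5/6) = 20/51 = 0.39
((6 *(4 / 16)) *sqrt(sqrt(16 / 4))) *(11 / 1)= 33 *sqrt(2) / 2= 23.33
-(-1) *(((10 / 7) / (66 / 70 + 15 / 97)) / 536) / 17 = 2425 / 16975656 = 0.00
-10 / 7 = -1.43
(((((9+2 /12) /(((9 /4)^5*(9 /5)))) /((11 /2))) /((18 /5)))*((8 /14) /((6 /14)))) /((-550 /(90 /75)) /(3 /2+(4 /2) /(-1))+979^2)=256000 /41297201816211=0.00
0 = 0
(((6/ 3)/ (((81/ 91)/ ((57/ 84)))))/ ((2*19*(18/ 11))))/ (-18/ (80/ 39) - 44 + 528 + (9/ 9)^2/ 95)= 1045/ 20253807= 0.00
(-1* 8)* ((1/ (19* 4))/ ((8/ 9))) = -9/ 76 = -0.12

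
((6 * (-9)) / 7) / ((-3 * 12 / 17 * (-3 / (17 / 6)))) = -289 / 84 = -3.44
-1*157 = -157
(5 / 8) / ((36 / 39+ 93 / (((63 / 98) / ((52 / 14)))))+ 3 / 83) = 16185 / 13939624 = 0.00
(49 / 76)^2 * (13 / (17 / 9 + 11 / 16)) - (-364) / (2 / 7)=1276.10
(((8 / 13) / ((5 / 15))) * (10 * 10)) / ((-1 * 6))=-400 / 13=-30.77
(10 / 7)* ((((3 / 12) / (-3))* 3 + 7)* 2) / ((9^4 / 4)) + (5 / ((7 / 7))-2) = 3.01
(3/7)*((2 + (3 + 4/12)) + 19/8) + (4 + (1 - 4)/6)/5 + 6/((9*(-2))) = 3083/840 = 3.67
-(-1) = 1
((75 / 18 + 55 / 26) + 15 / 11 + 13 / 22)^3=352943569763 / 631628712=558.78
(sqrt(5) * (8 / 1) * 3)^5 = 199065600 * sqrt(5) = 445124213.58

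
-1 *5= -5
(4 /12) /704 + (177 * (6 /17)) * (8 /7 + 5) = 96446711 /251328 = 383.75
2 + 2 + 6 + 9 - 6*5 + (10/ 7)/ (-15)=-233/ 21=-11.10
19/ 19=1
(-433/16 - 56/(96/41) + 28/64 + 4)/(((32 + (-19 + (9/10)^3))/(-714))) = 2420.48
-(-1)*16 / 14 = 8 / 7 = 1.14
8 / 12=2 / 3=0.67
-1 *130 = -130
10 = 10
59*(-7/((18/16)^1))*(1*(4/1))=-13216/9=-1468.44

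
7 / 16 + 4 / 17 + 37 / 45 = 18299 / 12240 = 1.50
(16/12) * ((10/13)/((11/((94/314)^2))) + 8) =112882184/10574421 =10.68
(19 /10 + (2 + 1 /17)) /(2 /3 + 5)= 2019 /2890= 0.70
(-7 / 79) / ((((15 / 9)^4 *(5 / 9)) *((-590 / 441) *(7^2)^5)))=6561 / 119954185093750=0.00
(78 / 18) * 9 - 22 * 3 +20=-7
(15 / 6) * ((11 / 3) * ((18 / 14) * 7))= 165 / 2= 82.50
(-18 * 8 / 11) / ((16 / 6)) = -54 / 11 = -4.91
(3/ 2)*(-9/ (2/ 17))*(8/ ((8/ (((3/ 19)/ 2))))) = -1377/ 152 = -9.06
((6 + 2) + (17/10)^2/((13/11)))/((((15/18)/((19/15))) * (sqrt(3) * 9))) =1.02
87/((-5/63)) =-5481/5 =-1096.20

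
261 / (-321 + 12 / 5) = -145 / 177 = -0.82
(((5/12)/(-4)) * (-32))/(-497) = -10/1491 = -0.01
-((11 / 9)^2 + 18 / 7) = -2305 / 567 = -4.07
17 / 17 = 1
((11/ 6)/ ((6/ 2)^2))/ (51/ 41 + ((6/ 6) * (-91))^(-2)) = 3734731/ 22808088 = 0.16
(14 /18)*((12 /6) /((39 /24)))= 112 /117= 0.96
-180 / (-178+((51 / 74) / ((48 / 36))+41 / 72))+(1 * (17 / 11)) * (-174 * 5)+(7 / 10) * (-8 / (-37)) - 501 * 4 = -1605220132718 / 479545715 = -3347.38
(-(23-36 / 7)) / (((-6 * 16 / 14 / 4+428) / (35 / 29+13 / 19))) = -65125 / 822092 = -0.08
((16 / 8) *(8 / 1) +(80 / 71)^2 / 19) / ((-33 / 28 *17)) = -43088192 / 53732019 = -0.80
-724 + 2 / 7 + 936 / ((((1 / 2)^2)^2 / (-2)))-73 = -215241 / 7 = -30748.71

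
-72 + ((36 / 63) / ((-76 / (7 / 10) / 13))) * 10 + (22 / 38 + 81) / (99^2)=-13533631 / 186219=-72.68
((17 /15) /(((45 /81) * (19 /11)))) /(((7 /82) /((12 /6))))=92004 /3325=27.67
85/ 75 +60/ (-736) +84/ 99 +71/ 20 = 55157/ 10120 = 5.45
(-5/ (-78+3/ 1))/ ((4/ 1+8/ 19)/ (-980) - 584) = -133/ 1165089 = -0.00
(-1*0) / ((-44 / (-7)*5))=0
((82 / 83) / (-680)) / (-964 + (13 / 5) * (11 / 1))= 41 / 26396988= 0.00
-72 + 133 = 61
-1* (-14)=14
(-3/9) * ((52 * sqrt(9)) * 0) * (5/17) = 0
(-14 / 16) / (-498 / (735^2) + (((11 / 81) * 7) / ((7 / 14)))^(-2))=-152523525 / 48062662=-3.17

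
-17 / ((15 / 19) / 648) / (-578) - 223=-16903 / 85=-198.86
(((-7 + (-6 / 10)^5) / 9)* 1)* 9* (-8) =176944 / 3125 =56.62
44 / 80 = 11 / 20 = 0.55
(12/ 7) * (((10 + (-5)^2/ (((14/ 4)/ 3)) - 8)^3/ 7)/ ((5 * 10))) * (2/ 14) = 9.00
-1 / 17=-0.06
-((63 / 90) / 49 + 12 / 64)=-0.20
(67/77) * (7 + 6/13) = 6499/1001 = 6.49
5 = 5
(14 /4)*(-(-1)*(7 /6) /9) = 0.45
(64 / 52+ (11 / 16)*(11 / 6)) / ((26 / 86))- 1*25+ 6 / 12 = -263801 / 16224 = -16.26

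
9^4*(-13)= -85293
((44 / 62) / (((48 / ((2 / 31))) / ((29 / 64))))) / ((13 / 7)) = 2233 / 9594624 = 0.00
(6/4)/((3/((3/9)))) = 0.17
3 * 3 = 9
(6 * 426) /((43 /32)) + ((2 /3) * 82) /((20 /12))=416012 /215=1934.94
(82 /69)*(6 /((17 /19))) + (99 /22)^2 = 44135 /1564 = 28.22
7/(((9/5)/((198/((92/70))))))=13475/23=585.87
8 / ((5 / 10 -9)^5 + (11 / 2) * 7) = -256 / 1418625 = -0.00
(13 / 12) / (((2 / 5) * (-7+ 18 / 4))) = -13 / 12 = -1.08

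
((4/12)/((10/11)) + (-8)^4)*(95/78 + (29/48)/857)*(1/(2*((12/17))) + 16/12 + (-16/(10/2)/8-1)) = 6166752594079/1925164800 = 3203.23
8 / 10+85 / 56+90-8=23609 / 280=84.32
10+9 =19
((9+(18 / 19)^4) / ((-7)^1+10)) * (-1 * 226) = -96265830 / 130321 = -738.68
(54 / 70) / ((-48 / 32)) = -18 / 35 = -0.51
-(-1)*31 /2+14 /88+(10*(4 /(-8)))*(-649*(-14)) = -1998231 /44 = -45414.34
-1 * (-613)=613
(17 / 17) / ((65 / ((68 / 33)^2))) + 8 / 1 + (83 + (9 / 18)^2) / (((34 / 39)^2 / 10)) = 180580465073 / 163654920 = 1103.42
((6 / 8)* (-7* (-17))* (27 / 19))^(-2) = 5776 / 92910321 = 0.00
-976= -976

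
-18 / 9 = -2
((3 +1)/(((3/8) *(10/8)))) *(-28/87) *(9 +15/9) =-114688/3915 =-29.29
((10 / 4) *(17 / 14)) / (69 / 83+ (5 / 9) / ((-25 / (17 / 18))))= 2857275 / 762706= 3.75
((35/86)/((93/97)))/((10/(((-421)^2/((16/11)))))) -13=1320485861/255936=5159.44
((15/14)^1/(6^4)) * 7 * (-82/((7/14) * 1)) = -205/216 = -0.95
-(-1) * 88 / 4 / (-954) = -11 / 477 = -0.02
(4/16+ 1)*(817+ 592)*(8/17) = 14090/17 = 828.82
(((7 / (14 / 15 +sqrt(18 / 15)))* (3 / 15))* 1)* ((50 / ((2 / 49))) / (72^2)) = -60025 / 63936 +8575* sqrt(30) / 42624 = 0.16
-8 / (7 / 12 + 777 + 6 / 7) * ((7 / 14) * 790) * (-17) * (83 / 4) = 93633960 / 65389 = 1431.95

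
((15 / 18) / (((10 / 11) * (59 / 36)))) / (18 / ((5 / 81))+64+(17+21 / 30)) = 330 / 220247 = 0.00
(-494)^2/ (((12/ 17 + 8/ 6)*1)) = 239343/ 2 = 119671.50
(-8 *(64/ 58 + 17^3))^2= 1299764165184/ 841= 1545498412.82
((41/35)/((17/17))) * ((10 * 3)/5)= 246/35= 7.03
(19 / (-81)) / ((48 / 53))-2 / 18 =-1439 / 3888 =-0.37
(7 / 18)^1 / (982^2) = 7 / 17357832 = 0.00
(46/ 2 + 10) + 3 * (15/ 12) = 147/ 4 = 36.75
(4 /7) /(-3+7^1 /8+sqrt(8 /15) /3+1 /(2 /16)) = 203040 /2083921-1536 * sqrt(30) /2083921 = 0.09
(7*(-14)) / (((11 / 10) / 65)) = -63700 / 11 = -5790.91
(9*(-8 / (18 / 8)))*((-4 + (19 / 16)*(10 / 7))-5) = 1636 / 7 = 233.71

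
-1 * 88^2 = -7744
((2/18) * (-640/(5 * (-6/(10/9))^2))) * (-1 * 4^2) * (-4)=-204800/6561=-31.21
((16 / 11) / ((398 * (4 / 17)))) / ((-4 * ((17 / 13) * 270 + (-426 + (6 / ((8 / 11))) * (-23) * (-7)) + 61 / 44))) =-221 / 71524580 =-0.00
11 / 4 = 2.75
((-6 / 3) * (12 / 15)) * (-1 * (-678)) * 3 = -16272 / 5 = -3254.40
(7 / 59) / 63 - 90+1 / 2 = -95047 / 1062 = -89.50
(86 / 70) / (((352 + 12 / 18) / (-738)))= -47601 / 18515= -2.57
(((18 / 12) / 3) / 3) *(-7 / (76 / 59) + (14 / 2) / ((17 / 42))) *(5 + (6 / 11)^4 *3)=107390549 / 10317912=10.41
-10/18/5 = -1/9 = -0.11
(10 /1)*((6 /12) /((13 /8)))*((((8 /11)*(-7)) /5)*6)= -2688 /143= -18.80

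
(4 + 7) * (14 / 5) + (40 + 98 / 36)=6617 / 90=73.52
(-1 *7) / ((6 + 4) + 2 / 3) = -21 / 32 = -0.66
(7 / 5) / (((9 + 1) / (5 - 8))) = -21 / 50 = -0.42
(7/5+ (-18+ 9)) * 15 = -114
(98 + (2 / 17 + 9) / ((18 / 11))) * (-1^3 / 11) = -31693 / 3366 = -9.42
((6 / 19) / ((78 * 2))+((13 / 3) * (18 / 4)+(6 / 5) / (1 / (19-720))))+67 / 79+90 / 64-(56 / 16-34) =-2463145111 / 3122080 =-788.94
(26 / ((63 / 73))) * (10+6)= 30368 / 63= 482.03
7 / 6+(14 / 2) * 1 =49 / 6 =8.17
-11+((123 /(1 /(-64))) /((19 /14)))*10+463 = -1093492 /19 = -57552.21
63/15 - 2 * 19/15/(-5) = 4.71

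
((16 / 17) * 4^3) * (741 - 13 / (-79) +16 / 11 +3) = 663493632 / 14773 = 44912.59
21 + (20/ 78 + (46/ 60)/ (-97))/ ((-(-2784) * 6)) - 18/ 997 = 13218983194877/ 630016583040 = 20.98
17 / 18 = 0.94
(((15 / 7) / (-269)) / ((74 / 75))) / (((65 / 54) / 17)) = -103275 / 905723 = -0.11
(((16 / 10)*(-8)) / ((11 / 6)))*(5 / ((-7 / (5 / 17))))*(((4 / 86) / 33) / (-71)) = -0.00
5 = 5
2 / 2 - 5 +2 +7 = 5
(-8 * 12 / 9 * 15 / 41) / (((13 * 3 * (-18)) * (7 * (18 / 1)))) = 40 / 906633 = 0.00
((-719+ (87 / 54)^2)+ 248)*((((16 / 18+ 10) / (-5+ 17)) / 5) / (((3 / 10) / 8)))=-2266.85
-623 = -623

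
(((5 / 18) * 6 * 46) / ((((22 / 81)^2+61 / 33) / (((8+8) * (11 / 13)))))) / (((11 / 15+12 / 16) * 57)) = 19476547200 / 3049723573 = 6.39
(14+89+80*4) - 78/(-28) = 425.79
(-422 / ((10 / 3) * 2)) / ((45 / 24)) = -844 / 25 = -33.76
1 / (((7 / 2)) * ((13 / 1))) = 2 / 91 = 0.02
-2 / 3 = -0.67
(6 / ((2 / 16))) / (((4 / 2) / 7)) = 168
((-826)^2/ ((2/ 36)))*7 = 85966776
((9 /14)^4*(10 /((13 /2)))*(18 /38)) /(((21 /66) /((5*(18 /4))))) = 146146275 /16605316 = 8.80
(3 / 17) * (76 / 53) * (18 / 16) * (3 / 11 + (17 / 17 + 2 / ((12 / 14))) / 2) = 0.55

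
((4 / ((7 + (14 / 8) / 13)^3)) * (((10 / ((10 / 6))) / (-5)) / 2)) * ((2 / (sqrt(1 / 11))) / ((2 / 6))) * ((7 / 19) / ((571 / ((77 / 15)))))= -37120512 * sqrt(11) / 282654150275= -0.00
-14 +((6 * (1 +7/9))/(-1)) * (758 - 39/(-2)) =-24922/3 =-8307.33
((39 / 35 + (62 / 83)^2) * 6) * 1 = 2419266 / 241115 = 10.03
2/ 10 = 1/ 5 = 0.20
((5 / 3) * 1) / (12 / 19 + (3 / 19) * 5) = 95 / 81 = 1.17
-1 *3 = -3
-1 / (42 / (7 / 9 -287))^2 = -33856 / 729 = -46.44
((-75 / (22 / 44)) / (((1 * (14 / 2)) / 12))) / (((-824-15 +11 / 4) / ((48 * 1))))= 23040 / 1561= 14.76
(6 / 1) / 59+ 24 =1422 / 59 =24.10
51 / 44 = 1.16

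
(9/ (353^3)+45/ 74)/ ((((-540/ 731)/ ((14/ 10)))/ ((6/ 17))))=-66200422659/ 162751814900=-0.41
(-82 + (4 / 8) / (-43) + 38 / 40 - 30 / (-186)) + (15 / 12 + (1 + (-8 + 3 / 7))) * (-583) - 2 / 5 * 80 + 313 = 308155577 / 93310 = 3302.49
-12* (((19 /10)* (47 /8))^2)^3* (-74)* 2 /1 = 56290062662207593239 /16384000000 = 3435672769.91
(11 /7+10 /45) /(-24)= -0.07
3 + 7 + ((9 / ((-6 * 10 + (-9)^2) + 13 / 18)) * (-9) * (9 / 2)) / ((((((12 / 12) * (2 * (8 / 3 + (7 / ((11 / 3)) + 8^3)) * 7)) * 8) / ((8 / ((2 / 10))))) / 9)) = 923409695 / 93315278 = 9.90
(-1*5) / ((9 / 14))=-70 / 9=-7.78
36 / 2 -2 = 16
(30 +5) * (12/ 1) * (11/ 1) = 4620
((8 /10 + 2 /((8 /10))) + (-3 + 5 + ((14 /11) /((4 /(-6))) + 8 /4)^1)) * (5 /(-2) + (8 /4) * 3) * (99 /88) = 37359 /1760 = 21.23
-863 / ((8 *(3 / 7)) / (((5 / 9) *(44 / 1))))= -332255 / 54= -6152.87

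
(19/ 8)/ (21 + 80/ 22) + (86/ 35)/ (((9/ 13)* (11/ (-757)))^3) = -177695081597792623/ 73626288120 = -2413473.31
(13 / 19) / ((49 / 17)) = 221 / 931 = 0.24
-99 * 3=-297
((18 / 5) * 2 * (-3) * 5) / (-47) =108 / 47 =2.30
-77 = -77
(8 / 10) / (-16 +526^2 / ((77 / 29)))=77 / 10027965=0.00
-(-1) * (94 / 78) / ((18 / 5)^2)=1175 / 12636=0.09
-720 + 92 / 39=-27988 / 39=-717.64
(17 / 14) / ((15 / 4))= 34 / 105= 0.32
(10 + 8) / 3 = 6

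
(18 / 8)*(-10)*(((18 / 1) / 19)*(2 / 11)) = -3.88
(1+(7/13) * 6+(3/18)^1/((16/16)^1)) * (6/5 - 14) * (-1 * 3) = 10976/65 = 168.86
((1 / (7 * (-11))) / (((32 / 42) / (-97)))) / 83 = 291 / 14608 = 0.02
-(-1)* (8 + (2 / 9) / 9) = 650 / 81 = 8.02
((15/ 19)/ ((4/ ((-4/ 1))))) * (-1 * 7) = 105/ 19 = 5.53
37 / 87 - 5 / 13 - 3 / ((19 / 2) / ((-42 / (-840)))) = 5347 / 214890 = 0.02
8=8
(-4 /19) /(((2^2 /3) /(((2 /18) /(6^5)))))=-0.00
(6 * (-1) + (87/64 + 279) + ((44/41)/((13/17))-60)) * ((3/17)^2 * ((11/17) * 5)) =214308765/9858368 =21.74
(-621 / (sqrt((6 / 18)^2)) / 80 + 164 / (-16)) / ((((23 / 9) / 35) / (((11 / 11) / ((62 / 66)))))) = -5577957 / 11408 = -488.95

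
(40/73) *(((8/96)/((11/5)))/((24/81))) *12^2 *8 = 64800/803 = 80.70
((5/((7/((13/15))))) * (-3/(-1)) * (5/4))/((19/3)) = 195/532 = 0.37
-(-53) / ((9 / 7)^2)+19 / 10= 27509 / 810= 33.96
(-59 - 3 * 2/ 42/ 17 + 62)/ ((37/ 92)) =32752/ 4403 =7.44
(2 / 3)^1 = 2 / 3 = 0.67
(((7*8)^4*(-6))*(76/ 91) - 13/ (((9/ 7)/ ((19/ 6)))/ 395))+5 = -34603821977/ 702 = -49293193.70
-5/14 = -0.36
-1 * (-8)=8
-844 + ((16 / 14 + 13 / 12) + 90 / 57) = -1340951 / 1596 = -840.19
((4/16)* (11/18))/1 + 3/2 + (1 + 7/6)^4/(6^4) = 2804593/1679616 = 1.67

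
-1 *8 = -8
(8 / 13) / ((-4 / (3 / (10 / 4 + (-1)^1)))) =-4 / 13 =-0.31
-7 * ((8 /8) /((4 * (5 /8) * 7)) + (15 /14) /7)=-103 /70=-1.47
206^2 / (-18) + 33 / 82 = -1739579 / 738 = -2357.15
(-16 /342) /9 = -8 /1539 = -0.01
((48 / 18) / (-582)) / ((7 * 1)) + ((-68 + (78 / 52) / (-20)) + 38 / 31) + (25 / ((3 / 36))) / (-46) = -12787619909 / 174285720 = -73.37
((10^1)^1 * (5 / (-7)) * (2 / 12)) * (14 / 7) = -50 / 21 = -2.38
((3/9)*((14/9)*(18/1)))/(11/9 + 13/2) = 1.21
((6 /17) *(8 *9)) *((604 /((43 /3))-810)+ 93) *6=-4424544 /43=-102896.37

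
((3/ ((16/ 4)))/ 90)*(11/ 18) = 11/ 2160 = 0.01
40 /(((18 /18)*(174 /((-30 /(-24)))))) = 25 /87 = 0.29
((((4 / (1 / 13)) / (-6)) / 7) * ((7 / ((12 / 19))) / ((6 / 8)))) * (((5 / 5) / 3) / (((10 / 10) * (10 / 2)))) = -494 / 405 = -1.22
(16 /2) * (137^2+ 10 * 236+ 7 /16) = 338071 /2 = 169035.50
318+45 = 363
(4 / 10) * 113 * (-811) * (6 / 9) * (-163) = 59751236 / 15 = 3983415.73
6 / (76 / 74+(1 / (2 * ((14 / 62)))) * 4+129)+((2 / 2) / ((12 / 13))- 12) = -4693553 / 431652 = -10.87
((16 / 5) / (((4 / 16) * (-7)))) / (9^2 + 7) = -0.02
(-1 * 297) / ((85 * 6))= -99 / 170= -0.58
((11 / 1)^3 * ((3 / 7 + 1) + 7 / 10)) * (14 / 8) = 198319 / 40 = 4957.98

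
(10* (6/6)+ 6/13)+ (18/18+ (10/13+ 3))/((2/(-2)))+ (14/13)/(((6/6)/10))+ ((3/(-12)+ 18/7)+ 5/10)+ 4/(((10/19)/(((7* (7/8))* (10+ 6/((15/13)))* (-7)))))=-44896097/9100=-4933.64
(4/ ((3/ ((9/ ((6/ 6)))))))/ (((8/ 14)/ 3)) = 63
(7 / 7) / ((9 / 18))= 2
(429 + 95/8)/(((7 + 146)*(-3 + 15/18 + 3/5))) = -17635/9588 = -1.84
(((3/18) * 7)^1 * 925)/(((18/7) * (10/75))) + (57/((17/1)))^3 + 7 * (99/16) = 2284127423/707472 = 3228.58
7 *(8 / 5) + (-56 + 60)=15.20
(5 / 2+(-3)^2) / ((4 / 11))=253 / 8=31.62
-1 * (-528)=528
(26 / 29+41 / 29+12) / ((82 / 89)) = 36935 / 2378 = 15.53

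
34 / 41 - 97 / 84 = -1121 / 3444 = -0.33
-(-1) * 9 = 9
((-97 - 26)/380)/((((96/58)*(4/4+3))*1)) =-1189/24320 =-0.05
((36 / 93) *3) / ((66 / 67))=402 / 341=1.18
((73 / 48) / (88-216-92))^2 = 5329 / 111513600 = 0.00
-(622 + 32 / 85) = -622.38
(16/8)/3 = 0.67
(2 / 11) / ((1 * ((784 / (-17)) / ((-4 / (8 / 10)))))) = 85 / 4312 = 0.02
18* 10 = 180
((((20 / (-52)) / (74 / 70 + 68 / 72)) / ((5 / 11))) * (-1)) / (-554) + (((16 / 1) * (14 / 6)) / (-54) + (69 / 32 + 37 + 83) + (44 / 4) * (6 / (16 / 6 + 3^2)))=52367215087171 / 411946909920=127.12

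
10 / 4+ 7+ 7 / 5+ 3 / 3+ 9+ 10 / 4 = 117 / 5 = 23.40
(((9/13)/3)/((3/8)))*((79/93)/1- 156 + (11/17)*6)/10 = -191324/20553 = -9.31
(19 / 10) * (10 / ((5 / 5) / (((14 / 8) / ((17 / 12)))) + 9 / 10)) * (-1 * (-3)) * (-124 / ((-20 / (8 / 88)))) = 74214 / 3949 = 18.79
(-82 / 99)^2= 6724 / 9801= 0.69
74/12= 37/6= 6.17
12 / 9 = 1.33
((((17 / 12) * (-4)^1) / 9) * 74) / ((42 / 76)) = -47804 / 567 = -84.31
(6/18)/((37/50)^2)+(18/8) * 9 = 342667/16428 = 20.86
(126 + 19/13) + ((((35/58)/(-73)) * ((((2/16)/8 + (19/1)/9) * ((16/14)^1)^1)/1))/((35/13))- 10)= 465473321/3963024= 117.45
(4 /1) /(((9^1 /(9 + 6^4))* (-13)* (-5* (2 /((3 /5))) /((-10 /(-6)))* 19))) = 58 /247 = 0.23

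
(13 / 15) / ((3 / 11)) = 143 / 45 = 3.18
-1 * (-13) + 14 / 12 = 85 / 6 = 14.17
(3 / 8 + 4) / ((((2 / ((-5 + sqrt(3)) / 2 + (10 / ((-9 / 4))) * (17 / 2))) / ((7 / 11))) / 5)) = -888125 / 3168 + 1225 * sqrt(3) / 352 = -274.31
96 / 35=2.74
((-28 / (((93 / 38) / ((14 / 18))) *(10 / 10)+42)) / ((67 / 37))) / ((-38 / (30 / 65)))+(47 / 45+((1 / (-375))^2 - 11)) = -4879215088387 / 490304953125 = -9.95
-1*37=-37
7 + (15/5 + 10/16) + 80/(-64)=75/8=9.38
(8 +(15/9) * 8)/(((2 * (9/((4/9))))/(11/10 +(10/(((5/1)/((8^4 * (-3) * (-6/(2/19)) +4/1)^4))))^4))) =11452896048938692622424684755075068845814059572819522602667916206756466176172578133333333333333568/405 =28278755676391833635616510000000000000000000000000000000000000000000000000000000000000000000000.00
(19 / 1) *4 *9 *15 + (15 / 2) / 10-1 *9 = 41007 / 4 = 10251.75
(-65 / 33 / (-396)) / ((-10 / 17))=-221 / 26136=-0.01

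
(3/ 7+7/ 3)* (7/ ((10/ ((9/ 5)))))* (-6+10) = 348/ 25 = 13.92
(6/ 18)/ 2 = 1/ 6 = 0.17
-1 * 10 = -10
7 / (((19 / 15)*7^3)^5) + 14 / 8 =11755432307211389857 / 6717389889833344204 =1.75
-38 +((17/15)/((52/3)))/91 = -899063/23660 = -38.00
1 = 1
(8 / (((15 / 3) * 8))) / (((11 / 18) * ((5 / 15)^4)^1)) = 1458 / 55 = 26.51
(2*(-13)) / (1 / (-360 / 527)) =9360 / 527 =17.76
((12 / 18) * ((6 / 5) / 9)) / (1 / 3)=4 / 15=0.27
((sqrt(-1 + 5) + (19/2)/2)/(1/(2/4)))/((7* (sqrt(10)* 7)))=27* sqrt(10)/3920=0.02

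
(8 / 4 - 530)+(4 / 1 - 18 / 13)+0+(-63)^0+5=-6752 / 13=-519.38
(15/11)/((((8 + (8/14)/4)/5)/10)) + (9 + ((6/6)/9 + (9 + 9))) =66746/1881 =35.48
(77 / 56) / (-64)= -0.02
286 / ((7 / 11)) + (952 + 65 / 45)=88381 / 63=1402.87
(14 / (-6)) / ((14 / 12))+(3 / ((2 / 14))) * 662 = 13900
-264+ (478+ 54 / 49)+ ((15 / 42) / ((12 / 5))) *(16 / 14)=31645 / 147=215.27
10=10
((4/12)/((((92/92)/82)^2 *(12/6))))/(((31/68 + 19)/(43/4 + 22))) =7487174/3969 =1886.41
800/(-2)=-400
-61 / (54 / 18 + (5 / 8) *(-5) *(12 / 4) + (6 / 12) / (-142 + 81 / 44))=3009496 / 314693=9.56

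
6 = 6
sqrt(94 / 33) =sqrt(3102) / 33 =1.69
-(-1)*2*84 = 168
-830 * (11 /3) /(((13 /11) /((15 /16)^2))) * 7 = -26362875 /1664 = -15843.07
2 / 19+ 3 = 59 / 19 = 3.11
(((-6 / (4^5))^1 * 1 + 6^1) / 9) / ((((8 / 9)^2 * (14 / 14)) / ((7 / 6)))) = 64449 / 65536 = 0.98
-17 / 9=-1.89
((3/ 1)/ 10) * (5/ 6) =1/ 4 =0.25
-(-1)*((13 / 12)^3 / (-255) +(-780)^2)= 268085373803 / 440640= 608400.00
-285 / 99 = -95 / 33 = -2.88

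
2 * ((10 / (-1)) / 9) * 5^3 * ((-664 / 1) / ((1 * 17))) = 10849.67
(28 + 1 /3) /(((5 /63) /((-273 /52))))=-7497 /4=-1874.25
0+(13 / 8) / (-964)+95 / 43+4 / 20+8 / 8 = 5650101 / 1658080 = 3.41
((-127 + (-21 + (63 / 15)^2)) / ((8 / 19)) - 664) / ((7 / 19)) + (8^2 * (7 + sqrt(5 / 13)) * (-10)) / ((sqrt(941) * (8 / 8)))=-3699699 / 1400 - 640 * sqrt(941) * (sqrt(65) + 91) / 12233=-2801.62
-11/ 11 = -1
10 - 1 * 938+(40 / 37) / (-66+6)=-103010 / 111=-928.02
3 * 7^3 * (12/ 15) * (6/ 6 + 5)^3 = 889056/ 5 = 177811.20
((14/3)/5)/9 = 14/135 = 0.10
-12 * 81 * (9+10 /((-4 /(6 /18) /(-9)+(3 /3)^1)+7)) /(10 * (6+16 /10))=-34263 /266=-128.81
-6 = -6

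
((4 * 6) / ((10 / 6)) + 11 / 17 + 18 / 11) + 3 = 18404 / 935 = 19.68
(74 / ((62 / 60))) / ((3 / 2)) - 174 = -3914 / 31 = -126.26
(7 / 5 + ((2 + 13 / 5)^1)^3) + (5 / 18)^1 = 222781 / 2250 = 99.01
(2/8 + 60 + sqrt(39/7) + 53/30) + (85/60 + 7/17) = sqrt(273)/7 + 32561/510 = 66.21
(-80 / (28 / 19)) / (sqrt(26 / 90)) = -1140 *sqrt(65) / 91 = -101.00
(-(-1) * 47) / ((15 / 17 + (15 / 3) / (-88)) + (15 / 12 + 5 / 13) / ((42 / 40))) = 19195176 / 972955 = 19.73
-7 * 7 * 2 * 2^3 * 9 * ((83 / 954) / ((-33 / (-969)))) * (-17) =178655176 / 583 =306441.13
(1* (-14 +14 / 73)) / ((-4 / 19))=4788 / 73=65.59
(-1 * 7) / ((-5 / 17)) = 119 / 5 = 23.80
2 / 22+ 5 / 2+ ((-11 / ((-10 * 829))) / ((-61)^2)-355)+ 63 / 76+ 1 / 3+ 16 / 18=-40657898968303 / 116046752580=-350.36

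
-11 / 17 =-0.65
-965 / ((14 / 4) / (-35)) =9650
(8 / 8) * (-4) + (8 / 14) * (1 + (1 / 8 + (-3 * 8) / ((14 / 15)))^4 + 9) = 4216846576609 / 17210368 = 245017.80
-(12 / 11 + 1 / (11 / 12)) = -24 / 11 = -2.18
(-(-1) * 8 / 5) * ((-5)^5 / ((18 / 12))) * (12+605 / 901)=-114170000 / 2703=-42238.25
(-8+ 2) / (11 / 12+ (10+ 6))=-72 / 203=-0.35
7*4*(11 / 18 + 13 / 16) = 1435 / 36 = 39.86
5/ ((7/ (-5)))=-3.57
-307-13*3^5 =-3466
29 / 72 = 0.40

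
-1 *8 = -8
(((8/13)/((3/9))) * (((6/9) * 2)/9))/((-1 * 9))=-32/1053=-0.03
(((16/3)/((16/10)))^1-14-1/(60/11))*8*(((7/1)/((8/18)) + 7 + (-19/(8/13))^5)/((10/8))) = 39900114655219/20480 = 1948247785.90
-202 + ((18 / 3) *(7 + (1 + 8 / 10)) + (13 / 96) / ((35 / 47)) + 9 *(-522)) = -16285981 / 3360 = -4847.02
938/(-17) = -938/17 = -55.18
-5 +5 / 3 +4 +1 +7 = 26 / 3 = 8.67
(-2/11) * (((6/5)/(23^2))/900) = -1/2182125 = -0.00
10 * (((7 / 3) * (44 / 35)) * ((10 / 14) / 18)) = 220 / 189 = 1.16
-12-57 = -69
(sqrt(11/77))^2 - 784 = -5487/7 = -783.86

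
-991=-991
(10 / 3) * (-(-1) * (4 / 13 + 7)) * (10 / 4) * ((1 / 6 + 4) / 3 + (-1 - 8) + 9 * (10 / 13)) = -382375 / 9126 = -41.90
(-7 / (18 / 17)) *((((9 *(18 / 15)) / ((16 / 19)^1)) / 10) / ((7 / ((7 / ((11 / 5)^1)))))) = -6783 / 1760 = -3.85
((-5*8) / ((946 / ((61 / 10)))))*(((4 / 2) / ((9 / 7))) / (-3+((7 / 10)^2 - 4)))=24400 / 395901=0.06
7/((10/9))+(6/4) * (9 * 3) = 234/5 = 46.80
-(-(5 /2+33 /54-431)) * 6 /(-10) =3851 /15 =256.73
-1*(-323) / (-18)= -17.94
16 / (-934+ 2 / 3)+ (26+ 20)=8047 / 175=45.98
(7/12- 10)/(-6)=113/72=1.57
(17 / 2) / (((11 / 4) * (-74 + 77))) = 1.03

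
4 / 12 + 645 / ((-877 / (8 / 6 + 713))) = -1381358 / 2631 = -525.03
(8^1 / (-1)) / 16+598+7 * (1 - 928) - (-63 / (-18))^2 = -23615 / 4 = -5903.75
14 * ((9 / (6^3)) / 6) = 7 / 72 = 0.10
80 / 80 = 1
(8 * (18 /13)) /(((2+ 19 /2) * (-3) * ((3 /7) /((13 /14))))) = -16 /23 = -0.70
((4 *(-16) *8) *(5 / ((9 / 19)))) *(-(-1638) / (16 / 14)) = -7745920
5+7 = 12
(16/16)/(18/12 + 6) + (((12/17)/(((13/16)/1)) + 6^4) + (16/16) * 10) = 4332712/3315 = 1307.00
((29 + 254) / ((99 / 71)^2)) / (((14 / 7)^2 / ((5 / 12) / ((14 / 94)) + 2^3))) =1293928921 / 3293136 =392.92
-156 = -156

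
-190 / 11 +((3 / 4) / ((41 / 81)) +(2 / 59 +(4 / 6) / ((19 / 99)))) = -24840599 / 2022284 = -12.28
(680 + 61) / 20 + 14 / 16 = 1517 / 40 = 37.92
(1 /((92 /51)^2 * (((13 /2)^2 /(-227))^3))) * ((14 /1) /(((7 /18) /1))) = -4381072255152 /2553381961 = -1715.79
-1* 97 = -97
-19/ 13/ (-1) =19/ 13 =1.46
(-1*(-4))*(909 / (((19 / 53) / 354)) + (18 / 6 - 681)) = 68167104 / 19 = 3587742.32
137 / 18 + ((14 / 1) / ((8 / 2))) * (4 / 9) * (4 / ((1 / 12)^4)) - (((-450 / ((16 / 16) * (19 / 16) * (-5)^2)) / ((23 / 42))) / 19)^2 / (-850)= 68049923197780369 / 527389538850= 129031.61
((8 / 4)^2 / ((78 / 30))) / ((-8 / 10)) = -25 / 13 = -1.92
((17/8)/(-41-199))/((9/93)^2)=-16337/17280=-0.95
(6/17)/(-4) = -3/34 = -0.09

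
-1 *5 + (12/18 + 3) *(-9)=-38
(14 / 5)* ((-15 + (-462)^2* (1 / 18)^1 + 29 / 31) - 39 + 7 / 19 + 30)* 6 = 585563496 / 2945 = 198833.11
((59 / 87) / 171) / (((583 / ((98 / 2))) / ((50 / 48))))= 72275 / 208158984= 0.00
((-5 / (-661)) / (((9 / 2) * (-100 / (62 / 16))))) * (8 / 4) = -31 / 237960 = -0.00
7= 7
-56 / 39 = -1.44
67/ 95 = 0.71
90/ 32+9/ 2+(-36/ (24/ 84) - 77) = -3131/ 16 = -195.69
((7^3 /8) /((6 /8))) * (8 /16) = 343 /12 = 28.58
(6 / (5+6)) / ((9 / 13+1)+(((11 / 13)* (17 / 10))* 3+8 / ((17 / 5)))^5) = 105436593020200000 / 2549016144183546684009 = 0.00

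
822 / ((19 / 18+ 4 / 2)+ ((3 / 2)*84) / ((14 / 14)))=14796 / 2323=6.37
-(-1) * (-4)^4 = 256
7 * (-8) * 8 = -448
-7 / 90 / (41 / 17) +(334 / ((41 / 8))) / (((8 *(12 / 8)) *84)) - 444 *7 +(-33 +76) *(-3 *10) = -12622167 / 2870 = -4397.97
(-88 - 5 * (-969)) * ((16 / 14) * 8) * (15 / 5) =913344 / 7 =130477.71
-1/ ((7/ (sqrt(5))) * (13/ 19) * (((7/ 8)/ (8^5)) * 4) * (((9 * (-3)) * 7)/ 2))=2490368 * sqrt(5)/ 120393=46.25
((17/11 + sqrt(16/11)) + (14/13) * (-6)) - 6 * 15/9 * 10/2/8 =-6387/572 + 4 * sqrt(11)/11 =-9.96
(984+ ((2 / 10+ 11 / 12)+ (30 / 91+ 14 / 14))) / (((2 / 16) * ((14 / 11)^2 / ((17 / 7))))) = 11078995829 / 936390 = 11831.60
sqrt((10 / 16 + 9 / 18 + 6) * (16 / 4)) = sqrt(114) / 2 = 5.34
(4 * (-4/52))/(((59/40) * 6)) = -80/2301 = -0.03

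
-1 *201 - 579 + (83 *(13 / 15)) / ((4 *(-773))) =-36177479 / 46380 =-780.02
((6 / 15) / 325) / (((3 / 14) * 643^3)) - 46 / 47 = -59616348293434 / 60912355866375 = -0.98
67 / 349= 0.19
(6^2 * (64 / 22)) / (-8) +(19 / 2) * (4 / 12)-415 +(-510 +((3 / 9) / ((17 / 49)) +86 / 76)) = -932.83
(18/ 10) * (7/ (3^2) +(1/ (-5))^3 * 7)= 812/ 625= 1.30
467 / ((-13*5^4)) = -467 / 8125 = -0.06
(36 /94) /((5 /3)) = 54 /235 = 0.23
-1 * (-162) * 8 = 1296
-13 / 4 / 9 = -13 / 36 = -0.36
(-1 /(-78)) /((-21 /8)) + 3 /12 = 803 /3276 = 0.25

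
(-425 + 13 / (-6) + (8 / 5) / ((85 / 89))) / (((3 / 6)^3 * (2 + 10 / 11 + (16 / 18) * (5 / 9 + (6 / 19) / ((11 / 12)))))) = -6122671929 / 6671650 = -917.71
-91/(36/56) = -1274/9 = -141.56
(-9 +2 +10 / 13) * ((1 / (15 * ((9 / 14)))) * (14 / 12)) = -0.75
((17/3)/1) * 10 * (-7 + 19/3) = -340/9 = -37.78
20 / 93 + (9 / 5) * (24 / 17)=2.76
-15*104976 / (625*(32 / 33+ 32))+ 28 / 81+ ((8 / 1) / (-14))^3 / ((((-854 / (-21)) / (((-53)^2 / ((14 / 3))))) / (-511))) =19234336217743 / 14405485500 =1335.21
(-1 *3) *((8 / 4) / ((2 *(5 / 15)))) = -9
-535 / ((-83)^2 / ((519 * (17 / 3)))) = -1573435 / 6889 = -228.40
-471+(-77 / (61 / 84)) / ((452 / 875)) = -4661478 / 6893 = -676.26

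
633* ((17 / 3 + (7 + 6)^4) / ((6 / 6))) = 18082700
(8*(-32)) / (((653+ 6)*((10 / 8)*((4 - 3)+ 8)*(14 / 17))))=-8704 / 207585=-0.04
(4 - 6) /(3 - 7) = 1 /2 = 0.50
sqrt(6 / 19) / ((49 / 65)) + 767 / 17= 65 * sqrt(114) / 931 + 767 / 17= 45.86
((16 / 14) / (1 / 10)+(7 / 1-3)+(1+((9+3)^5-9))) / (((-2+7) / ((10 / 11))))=3483752 / 77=45243.53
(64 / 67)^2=4096 / 4489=0.91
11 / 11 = 1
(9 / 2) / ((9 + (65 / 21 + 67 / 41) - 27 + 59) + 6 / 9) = 7749 / 79894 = 0.10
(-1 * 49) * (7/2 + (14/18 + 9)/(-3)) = -637/54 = -11.80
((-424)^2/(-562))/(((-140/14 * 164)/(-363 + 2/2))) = -4067432/57605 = -70.61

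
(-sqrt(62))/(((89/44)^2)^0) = -7.87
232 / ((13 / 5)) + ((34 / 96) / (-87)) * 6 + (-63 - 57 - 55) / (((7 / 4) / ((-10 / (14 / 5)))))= 28269973 / 63336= 446.35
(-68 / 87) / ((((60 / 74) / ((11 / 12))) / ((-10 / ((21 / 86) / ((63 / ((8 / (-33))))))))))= -3272687 / 348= -9404.27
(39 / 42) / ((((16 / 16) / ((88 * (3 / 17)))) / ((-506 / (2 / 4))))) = -1736592 / 119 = -14593.21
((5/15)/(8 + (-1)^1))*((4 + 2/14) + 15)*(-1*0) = 0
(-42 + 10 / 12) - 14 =-331 / 6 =-55.17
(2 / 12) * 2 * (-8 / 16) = -1 / 6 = -0.17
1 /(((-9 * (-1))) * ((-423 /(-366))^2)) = 14884 /178929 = 0.08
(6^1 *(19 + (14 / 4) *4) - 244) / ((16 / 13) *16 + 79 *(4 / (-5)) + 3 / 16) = 47840 / 45053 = 1.06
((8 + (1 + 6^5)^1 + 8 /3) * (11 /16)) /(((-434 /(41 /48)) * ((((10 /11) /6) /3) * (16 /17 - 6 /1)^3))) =569435580659 /353341829120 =1.61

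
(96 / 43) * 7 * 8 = 5376 / 43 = 125.02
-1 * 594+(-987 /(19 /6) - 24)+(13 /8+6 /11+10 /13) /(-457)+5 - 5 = -9234944409 /9933352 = -929.69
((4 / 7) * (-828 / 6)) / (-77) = 552 / 539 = 1.02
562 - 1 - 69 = 492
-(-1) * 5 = 5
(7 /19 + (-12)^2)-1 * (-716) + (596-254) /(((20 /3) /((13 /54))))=331633 /380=872.72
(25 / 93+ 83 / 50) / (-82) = -8969 / 381300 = -0.02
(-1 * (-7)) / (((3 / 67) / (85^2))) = 3388525 / 3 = 1129508.33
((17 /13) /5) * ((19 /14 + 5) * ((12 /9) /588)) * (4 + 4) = 6052 /200655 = 0.03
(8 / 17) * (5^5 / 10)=2500 / 17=147.06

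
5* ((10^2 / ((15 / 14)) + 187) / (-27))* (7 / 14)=-4205 / 162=-25.96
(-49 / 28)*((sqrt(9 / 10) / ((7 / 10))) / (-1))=3*sqrt(10) / 4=2.37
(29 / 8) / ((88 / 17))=493 / 704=0.70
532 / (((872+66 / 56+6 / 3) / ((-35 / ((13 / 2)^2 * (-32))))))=13034 / 828269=0.02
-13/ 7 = -1.86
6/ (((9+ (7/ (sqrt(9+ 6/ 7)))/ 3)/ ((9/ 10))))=150903/ 249790-567 * sqrt(483)/ 249790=0.55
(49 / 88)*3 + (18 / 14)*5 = 4989 / 616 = 8.10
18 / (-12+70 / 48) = -1.71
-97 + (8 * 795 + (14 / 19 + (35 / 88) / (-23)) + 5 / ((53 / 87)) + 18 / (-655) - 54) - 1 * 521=7605361215061 / 1335000040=5696.90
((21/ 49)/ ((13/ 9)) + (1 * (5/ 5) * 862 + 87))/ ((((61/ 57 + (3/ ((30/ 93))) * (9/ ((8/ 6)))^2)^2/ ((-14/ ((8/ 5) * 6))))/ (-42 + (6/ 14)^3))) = 0.32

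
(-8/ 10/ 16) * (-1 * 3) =3/ 20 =0.15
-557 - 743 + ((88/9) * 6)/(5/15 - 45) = -1301.31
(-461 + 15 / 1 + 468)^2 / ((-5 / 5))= -484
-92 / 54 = -46 / 27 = -1.70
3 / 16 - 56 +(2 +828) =12387 / 16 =774.19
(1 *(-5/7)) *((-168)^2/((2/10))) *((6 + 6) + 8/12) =-1276800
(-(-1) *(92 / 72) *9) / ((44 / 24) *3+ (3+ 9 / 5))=115 / 103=1.12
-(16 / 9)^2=-256 / 81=-3.16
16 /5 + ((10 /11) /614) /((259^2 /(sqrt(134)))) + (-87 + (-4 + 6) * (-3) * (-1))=-389 /5 + 5 * sqrt(134) /226532537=-77.80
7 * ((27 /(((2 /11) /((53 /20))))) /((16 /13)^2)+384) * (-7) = -323027061 /10240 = -31545.61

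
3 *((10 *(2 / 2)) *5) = 150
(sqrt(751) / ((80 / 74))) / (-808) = -37 * sqrt(751) / 32320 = -0.03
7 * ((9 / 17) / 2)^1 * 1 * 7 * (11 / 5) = 4851 / 170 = 28.54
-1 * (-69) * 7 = 483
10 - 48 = -38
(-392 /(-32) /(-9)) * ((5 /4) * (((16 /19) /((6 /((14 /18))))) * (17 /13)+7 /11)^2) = -800340036125 /774942174864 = -1.03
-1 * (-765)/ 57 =255/ 19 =13.42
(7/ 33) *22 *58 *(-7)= -5684/ 3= -1894.67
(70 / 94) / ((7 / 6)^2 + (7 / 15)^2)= 4500 / 9541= 0.47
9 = 9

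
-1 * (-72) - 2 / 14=503 / 7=71.86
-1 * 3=-3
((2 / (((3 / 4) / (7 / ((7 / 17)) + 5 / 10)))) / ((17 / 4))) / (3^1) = 560 / 153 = 3.66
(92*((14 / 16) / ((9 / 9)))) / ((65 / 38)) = 3059 / 65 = 47.06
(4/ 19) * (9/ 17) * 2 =72/ 323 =0.22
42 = 42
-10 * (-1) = 10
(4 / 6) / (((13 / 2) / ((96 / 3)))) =128 / 39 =3.28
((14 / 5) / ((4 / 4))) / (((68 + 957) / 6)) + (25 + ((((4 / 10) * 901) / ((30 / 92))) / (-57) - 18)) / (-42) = 11461523 / 36807750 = 0.31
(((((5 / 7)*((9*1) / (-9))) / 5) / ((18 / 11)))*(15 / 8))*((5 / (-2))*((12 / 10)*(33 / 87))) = 605 / 3248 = 0.19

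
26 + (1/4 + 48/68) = 1833/68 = 26.96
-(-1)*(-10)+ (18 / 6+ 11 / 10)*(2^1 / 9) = -9.09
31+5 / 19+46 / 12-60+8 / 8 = -2725 / 114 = -23.90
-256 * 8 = -2048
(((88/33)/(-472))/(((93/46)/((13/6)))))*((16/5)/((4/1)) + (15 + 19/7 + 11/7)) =-210197/1728405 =-0.12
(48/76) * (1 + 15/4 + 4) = 105/19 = 5.53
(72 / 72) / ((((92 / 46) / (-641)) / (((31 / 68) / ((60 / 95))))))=-377549 / 1632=-231.34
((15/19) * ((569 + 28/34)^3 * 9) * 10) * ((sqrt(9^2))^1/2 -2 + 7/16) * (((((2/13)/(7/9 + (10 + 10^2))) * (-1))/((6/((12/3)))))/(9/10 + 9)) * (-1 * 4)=14445970.05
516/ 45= 172/ 15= 11.47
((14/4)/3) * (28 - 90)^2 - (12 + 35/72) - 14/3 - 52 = 317917/72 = 4415.51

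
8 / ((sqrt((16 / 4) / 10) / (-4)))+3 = 3-16*sqrt(10) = -47.60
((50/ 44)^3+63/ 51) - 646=-116447103/ 181016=-643.30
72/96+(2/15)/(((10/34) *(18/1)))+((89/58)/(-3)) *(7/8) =0.33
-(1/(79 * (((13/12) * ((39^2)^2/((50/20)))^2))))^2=-0.00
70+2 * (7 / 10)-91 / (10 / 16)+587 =2564 / 5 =512.80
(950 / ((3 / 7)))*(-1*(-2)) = 13300 / 3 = 4433.33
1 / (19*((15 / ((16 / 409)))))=16 / 116565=0.00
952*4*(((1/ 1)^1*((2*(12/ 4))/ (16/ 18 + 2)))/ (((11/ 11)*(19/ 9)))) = 925344/ 247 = 3746.33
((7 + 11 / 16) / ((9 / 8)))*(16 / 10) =164 / 15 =10.93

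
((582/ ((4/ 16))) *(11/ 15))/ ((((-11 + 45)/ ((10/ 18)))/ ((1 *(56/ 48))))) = 14938/ 459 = 32.54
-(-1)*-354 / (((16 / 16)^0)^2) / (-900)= 59 / 150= 0.39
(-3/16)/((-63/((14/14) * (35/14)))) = 5/672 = 0.01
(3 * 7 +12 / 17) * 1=369 / 17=21.71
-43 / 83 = -0.52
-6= -6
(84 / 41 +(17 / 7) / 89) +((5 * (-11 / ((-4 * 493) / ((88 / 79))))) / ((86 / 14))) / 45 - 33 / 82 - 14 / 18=0.90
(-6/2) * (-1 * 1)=3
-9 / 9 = -1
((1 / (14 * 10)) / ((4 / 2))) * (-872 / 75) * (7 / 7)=-109 / 2625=-0.04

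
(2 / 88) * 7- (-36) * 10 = 15847 / 44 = 360.16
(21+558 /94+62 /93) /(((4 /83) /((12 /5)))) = 323036 /235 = 1374.62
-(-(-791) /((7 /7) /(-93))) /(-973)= -10509 /139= -75.60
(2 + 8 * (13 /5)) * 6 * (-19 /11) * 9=-116964 /55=-2126.62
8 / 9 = 0.89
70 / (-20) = -7 / 2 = -3.50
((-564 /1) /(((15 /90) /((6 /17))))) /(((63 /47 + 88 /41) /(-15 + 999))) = -38499795072 /114223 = -337058.17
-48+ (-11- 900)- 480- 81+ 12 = -1508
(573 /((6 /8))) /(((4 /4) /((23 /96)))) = 4393 /24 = 183.04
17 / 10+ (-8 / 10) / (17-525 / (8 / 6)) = 25651 / 15070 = 1.70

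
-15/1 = -15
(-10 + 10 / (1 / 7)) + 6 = 66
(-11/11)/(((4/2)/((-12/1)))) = 6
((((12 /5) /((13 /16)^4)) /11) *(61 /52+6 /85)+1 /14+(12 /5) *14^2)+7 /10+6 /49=40138360011609 /85053943975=471.92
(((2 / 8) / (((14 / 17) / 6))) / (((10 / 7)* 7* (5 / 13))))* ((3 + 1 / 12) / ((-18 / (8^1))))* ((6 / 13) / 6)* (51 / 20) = -10693 / 84000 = -0.13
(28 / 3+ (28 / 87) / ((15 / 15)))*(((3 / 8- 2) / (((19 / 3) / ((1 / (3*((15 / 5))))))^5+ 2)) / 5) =-91 / 17449069711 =-0.00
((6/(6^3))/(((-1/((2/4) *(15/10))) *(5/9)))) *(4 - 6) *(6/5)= 0.09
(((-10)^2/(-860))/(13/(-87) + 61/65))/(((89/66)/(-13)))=12129975/8538037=1.42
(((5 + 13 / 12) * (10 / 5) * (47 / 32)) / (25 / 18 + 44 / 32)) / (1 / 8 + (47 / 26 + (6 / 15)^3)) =16726125 / 5165443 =3.24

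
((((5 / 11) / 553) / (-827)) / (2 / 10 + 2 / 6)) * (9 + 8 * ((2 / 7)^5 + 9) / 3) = -0.00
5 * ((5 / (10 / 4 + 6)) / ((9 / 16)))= 800 / 153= 5.23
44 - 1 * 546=-502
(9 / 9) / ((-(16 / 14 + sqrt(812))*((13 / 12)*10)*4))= 21 / 645515 - 147*sqrt(203) / 2582060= -0.00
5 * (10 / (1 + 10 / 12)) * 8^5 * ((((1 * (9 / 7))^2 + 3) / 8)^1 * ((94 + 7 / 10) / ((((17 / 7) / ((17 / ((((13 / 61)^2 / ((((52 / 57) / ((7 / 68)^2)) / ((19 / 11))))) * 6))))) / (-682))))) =-3641344629806202880 / 84721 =-42980425512047.81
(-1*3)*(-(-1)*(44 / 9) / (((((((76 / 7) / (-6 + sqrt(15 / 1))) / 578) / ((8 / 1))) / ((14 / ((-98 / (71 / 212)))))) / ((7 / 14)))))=-902836 / 1007 + 451418*sqrt(15) / 3021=-317.83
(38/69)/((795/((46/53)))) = 0.00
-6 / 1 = -6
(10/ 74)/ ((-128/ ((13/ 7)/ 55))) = -13/ 364672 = -0.00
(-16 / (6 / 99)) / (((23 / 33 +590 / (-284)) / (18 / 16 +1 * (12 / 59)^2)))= 5022796878 / 22518589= 223.05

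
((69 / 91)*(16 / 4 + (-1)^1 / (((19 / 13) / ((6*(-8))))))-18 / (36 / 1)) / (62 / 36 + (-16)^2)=121977 / 1145833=0.11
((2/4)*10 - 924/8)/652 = -221/1304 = -0.17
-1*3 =-3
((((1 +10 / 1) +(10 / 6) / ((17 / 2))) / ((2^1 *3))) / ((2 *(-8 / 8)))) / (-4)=571 / 2448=0.23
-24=-24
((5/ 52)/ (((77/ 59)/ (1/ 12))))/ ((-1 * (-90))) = 0.00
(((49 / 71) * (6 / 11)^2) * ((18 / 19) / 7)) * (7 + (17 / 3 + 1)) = 0.38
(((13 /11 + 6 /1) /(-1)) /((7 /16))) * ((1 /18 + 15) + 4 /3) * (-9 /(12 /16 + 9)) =745760 /3003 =248.34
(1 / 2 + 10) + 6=33 / 2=16.50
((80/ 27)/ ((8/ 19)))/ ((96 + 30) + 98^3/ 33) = 209/ 850815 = 0.00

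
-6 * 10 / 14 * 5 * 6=-128.57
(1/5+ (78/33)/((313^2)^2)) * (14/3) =492693481938/527885872855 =0.93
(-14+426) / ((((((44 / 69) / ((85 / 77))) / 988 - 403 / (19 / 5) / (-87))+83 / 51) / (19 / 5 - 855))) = -14733020684928 / 119606623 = -123178.97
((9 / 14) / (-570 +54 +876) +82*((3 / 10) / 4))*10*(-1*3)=-10335 / 56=-184.55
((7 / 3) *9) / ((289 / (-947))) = -19887 / 289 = -68.81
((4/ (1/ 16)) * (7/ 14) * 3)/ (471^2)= 32/ 73947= 0.00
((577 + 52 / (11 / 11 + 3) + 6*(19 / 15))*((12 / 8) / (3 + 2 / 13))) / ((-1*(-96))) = 2.96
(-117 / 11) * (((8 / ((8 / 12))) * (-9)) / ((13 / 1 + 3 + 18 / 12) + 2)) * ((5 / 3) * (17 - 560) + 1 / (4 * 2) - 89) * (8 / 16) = -644031 / 22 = -29274.14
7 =7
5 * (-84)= -420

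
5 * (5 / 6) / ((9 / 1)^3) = 25 / 4374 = 0.01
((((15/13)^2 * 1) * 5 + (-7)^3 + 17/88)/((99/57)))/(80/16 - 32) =94985237/13250952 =7.17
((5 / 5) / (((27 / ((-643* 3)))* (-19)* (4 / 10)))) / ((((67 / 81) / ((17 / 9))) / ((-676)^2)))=12488011640 / 1273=9809907.02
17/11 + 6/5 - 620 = -617.25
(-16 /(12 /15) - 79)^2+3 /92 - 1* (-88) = 909791 /92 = 9889.03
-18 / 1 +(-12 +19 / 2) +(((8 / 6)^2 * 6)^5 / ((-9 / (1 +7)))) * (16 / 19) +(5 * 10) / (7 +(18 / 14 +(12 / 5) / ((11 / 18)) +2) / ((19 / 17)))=-422753546096105 / 4089396942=-103377.97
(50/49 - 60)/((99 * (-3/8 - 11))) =23120/441441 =0.05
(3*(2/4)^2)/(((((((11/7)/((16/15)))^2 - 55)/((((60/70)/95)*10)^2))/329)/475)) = -45480960/2518241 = -18.06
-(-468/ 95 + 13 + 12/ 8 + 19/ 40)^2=-58323769/ 577600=-100.98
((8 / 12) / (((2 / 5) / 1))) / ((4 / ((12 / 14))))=0.36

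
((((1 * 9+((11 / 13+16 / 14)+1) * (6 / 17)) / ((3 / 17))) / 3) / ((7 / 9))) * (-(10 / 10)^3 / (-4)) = 6.10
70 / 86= 35 / 43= 0.81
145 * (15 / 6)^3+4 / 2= 2267.62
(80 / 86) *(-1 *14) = -560 / 43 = -13.02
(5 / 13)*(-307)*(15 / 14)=-23025 / 182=-126.51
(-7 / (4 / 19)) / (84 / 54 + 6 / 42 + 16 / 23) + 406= 5440939 / 13876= 392.11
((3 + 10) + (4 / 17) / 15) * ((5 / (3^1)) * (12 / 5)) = 13276 / 255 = 52.06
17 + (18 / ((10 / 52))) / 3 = 241 / 5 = 48.20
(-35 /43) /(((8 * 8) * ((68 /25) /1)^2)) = -21875 /12725248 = -0.00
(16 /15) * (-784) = -12544 /15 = -836.27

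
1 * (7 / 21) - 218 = -653 / 3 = -217.67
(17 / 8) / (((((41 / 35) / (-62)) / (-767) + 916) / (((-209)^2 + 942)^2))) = 28170305220783635 / 6098325124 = 4619351.16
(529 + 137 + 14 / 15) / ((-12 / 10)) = -5002 / 9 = -555.78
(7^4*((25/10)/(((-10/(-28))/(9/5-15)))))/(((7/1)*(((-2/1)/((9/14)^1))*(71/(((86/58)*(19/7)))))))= 11889801/20590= 577.46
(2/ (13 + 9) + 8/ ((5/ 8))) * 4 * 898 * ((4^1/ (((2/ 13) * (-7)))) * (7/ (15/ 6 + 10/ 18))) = -1191868704/ 3025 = -394006.18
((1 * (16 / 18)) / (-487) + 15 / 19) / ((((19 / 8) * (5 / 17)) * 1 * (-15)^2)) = 8920648 / 1780045875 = 0.01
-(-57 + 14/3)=157/3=52.33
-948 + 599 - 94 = -443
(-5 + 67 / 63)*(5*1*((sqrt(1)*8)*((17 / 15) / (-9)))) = 33728 / 1701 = 19.83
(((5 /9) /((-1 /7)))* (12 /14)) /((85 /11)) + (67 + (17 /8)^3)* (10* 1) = 9994703 /13056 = 765.53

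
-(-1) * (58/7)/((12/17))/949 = 493/39858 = 0.01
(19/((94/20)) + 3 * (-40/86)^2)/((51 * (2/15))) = 1019275/1477351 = 0.69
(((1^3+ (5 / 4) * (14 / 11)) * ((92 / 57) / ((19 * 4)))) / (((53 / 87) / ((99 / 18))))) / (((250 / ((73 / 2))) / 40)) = 146073 / 50350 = 2.90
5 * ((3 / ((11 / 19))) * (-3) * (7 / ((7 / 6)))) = -5130 / 11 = -466.36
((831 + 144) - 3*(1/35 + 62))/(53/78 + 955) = 2153736/2609005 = 0.83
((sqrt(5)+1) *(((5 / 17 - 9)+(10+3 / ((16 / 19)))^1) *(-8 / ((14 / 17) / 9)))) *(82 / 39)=-162483 *sqrt(5) / 182 - 162483 / 182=-2889.04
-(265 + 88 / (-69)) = -18197 / 69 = -263.72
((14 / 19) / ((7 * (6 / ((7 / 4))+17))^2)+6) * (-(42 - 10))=-74598400 / 388531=-192.00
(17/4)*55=233.75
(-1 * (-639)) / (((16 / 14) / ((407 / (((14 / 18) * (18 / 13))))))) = 211309.31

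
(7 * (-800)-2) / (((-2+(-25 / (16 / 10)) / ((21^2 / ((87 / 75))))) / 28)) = 553387968 / 7201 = 76848.77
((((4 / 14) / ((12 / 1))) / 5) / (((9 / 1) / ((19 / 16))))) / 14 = 19 / 423360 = 0.00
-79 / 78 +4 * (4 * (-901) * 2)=-2248975 / 78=-28833.01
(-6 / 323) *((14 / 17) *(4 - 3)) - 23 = -126377 / 5491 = -23.02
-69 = -69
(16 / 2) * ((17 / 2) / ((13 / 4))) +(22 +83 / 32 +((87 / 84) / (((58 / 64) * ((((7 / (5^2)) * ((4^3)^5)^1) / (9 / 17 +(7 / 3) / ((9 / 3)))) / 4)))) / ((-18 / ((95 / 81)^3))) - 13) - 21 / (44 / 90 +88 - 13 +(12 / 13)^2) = 10456724506721187439145071 / 324322533739564376260608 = 32.24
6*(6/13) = 36/13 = 2.77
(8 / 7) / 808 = 1 / 707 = 0.00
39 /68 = 0.57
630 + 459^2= 211311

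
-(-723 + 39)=684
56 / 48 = 7 / 6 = 1.17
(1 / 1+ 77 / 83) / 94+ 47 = 183427 / 3901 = 47.02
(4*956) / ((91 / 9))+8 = 35144 / 91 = 386.20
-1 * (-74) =74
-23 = -23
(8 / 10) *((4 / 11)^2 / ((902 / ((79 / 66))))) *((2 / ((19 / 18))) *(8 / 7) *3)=364032 / 399186865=0.00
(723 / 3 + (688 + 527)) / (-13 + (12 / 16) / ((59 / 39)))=-26432 / 227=-116.44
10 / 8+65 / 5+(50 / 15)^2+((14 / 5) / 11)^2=2768881 / 108900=25.43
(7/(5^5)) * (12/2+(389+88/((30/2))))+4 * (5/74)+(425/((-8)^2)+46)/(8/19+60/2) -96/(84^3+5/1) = 2.90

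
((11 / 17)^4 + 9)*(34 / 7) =1532660 / 34391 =44.57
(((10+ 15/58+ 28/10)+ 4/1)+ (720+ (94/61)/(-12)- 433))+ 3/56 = 451707733/1485960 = 303.98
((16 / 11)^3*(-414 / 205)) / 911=-1695744 / 248570905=-0.01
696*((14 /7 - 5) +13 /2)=2436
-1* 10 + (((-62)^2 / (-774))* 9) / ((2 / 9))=-9079 / 43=-211.14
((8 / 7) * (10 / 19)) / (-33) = -80 / 4389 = -0.02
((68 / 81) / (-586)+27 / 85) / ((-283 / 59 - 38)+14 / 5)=-37636159 / 4760436339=-0.01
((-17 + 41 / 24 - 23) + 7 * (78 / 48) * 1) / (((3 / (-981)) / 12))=105621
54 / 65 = 0.83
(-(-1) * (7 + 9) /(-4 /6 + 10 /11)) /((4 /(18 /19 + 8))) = 2805 /19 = 147.63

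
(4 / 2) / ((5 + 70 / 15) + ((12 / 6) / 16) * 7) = 48 / 253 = 0.19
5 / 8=0.62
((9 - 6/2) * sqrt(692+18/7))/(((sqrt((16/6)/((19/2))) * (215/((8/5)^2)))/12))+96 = 1152 * sqrt(1939938)/37625+96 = 138.65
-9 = -9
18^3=5832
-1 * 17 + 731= 714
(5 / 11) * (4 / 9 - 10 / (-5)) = 10 / 9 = 1.11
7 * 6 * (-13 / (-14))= 39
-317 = -317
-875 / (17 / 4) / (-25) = 140 / 17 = 8.24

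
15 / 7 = 2.14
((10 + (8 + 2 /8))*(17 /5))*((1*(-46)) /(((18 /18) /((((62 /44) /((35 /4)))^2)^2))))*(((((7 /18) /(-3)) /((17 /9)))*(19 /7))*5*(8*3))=942759789472 /21970650625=42.91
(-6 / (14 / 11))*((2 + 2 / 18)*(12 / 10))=-11.94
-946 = -946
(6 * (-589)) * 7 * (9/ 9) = -24738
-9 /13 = -0.69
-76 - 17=-93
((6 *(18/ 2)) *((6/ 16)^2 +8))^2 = 197880489/ 1024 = 193242.67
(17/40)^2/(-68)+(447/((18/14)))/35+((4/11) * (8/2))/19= 40157021/4012800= 10.01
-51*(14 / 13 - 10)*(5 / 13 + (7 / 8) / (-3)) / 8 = 14297 / 2704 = 5.29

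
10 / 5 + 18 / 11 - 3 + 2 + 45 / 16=959 / 176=5.45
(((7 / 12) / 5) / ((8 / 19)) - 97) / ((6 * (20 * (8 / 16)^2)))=-46427 / 14400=-3.22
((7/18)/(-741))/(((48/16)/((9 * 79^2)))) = -43687/4446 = -9.83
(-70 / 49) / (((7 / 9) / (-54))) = 4860 / 49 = 99.18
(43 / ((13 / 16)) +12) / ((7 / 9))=7596 / 91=83.47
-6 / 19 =-0.32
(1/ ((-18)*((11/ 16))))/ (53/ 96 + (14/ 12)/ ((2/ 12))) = -256/ 23925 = -0.01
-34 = -34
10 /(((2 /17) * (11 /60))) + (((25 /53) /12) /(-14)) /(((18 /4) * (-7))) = 1430427875 /3085236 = 463.64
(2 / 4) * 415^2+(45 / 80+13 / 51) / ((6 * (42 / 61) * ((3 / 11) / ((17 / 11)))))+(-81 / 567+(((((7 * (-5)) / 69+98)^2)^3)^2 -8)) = 3847114800955108790793125317932804314017342645327 / 5217555805404235512827328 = 737340422304702039895951.90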